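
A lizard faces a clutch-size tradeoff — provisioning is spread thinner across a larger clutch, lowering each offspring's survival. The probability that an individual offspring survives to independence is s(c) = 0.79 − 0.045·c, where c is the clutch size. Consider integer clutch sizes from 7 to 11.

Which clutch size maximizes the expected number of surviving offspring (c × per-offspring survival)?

Expected surviving offspring = c × s(c):
  c=7: 7 × 0.475 = 3.325
  c=8: 8 × 0.430 = 3.440
  c=9: 9 × 0.385 = 3.465
  c=10: 10 × 0.340 = 3.400
  c=11: 11 × 0.295 = 3.245
Maximum at c = 9 (3.465 surviving offspring).

9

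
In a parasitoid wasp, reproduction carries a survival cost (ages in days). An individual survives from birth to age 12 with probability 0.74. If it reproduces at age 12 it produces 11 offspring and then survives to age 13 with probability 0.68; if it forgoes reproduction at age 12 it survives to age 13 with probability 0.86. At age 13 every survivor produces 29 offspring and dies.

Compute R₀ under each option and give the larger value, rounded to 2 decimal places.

breed at age 12: R₀ = 0.74 × (11 + 0.68 × 29) = 0.74 × 30.7200 = 22.7328
delay to age 13: R₀ = 0.74 × (0.86 × 29) = 0.74 × 24.9400 = 18.4556
Higher: breed at age 12 (22.7328).

22.73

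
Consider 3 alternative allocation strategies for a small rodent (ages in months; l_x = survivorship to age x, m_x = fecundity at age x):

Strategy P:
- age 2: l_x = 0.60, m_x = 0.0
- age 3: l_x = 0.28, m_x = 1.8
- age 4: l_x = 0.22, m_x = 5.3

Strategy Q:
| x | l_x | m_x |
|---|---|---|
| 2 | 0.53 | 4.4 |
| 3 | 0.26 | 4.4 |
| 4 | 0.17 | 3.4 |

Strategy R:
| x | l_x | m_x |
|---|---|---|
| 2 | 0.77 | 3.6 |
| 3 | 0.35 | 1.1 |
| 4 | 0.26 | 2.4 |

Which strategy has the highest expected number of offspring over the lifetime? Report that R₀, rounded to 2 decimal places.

Strategy P: R₀ = 0.60×0.0 + 0.28×1.8 + 0.22×5.3 = 1.6700
Strategy Q: R₀ = 0.53×4.4 + 0.26×4.4 + 0.17×3.4 = 4.0540
Strategy R: R₀ = 0.77×3.6 + 0.35×1.1 + 0.26×2.4 = 3.7810
Highest R₀: strategy Q with 4.0540.

4.05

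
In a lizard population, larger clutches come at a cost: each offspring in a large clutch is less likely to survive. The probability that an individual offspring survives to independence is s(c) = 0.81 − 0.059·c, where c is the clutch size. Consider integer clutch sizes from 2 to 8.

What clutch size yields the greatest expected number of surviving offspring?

7

Expected surviving offspring = c × s(c):
  c=2: 2 × 0.692 = 1.384
  c=3: 3 × 0.633 = 1.899
  c=4: 4 × 0.574 = 2.296
  c=5: 5 × 0.515 = 2.575
  c=6: 6 × 0.456 = 2.736
  c=7: 7 × 0.397 = 2.779
  c=8: 8 × 0.338 = 2.704
Maximum at c = 7 (2.779 surviving offspring).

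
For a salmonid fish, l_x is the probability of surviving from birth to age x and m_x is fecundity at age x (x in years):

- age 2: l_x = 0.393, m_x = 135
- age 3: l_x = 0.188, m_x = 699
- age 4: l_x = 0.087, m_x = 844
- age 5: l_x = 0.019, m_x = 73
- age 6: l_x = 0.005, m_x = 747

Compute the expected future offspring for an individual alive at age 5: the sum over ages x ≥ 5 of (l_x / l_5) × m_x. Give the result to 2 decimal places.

l_5 = 0.019. Conditional survival from age 5 to x is l_x / l_5.
  x=5: (0.019/0.019) × 73 = 73.0000
  x=6: (0.005/0.019) × 747 = 196.5789
Sum = 73.0000 + 196.5789 = 269.5789

269.58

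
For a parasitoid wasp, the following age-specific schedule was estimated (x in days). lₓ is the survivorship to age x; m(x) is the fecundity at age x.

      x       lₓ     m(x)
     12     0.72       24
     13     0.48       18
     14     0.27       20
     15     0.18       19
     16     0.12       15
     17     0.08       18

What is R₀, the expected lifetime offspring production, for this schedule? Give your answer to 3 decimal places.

37.980

R₀ = Σ lₓ m(x):
  age 12: 0.72 × 24 = 17.2800
  age 13: 0.48 × 18 = 8.6400
  age 14: 0.27 × 20 = 5.4000
  age 15: 0.18 × 19 = 3.4200
  age 16: 0.12 × 15 = 1.8000
  age 17: 0.08 × 18 = 1.4400
R₀ = 17.2800 + 8.6400 + 5.4000 + 3.4200 + 1.8000 + 1.4400 = 37.9800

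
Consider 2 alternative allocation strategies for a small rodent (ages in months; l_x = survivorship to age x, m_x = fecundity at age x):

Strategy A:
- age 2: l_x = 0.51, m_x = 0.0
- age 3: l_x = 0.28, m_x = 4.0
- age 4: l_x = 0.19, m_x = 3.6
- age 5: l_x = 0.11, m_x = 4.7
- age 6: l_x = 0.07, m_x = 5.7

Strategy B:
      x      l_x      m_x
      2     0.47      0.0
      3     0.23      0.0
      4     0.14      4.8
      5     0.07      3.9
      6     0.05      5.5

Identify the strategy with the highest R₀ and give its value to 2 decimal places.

Strategy A: R₀ = 0.51×0.0 + 0.28×4.0 + 0.19×3.6 + 0.11×4.7 + 0.07×5.7 = 2.7200
Strategy B: R₀ = 0.47×0.0 + 0.23×0.0 + 0.14×4.8 + 0.07×3.9 + 0.05×5.5 = 1.2200
Highest R₀: strategy A with 2.7200.

2.72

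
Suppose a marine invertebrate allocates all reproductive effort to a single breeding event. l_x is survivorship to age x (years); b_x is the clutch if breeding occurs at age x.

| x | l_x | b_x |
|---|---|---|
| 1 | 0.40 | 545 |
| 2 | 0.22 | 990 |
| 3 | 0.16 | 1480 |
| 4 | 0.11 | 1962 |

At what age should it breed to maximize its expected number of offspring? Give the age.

3

Expected offspring if breeding at age x = l_x × b_x:
  age 1: 0.40 × 545 = 218.000
  age 2: 0.22 × 990 = 217.800
  age 3: 0.16 × 1480 = 236.800
  age 4: 0.11 × 1962 = 215.820
Maximum at age 3 (236.800).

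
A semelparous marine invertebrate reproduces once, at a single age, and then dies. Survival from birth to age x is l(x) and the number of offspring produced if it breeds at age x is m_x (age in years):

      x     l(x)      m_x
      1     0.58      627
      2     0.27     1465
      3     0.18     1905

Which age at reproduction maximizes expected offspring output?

2

Expected offspring if breeding at age x = l(x) × m_x:
  age 1: 0.58 × 627 = 363.660
  age 2: 0.27 × 1465 = 395.550
  age 3: 0.18 × 1905 = 342.900
Maximum at age 2 (395.550).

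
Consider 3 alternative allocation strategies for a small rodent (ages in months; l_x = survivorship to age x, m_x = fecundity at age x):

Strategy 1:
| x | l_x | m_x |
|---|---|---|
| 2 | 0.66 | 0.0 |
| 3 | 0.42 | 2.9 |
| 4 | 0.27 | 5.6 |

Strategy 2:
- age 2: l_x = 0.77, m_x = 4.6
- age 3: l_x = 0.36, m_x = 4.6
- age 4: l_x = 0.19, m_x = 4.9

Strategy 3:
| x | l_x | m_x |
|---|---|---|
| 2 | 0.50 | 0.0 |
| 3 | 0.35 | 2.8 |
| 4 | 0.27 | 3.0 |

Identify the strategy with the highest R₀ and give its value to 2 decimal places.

6.13

Strategy 1: R₀ = 0.66×0.0 + 0.42×2.9 + 0.27×5.6 = 2.7300
Strategy 2: R₀ = 0.77×4.6 + 0.36×4.6 + 0.19×4.9 = 6.1290
Strategy 3: R₀ = 0.50×0.0 + 0.35×2.8 + 0.27×3.0 = 1.7900
Highest R₀: strategy 2 with 6.1290.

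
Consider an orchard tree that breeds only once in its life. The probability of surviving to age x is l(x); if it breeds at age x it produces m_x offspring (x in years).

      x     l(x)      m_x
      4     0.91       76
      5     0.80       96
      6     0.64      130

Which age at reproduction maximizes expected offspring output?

Expected offspring if breeding at age x = l(x) × m_x:
  age 4: 0.91 × 76 = 69.160
  age 5: 0.80 × 96 = 76.800
  age 6: 0.64 × 130 = 83.200
Maximum at age 6 (83.200).

6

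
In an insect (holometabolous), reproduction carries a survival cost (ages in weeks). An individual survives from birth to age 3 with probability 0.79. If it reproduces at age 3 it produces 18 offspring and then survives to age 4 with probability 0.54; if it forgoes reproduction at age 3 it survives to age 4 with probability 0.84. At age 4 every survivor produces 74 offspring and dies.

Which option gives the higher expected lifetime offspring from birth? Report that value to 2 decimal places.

breed at age 3: R₀ = 0.79 × (18 + 0.54 × 74) = 0.79 × 57.9600 = 45.7884
delay to age 4: R₀ = 0.79 × (0.84 × 74) = 0.79 × 62.1600 = 49.1064
Higher: delay to age 4 (49.1064).

49.11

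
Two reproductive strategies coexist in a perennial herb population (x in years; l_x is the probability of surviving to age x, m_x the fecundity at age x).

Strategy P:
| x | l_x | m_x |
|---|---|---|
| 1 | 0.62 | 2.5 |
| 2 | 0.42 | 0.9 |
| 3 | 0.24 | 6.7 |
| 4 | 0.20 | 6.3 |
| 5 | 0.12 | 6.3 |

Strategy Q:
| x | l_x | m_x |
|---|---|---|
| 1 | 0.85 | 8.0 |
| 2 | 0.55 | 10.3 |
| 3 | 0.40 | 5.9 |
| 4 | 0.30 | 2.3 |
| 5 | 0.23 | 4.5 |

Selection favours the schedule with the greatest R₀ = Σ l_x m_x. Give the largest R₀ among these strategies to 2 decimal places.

16.55

Strategy P: R₀ = 0.62×2.5 + 0.42×0.9 + 0.24×6.7 + 0.20×6.3 + 0.12×6.3 = 5.5520
Strategy Q: R₀ = 0.85×8.0 + 0.55×10.3 + 0.40×5.9 + 0.30×2.3 + 0.23×4.5 = 16.5500
Highest R₀: strategy Q with 16.5500.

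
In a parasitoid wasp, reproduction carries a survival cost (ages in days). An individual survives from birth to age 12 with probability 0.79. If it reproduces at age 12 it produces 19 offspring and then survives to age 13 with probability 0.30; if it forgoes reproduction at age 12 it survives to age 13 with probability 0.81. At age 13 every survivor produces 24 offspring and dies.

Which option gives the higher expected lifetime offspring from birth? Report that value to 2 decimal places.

breed at age 12: R₀ = 0.79 × (19 + 0.30 × 24) = 0.79 × 26.2000 = 20.6980
delay to age 13: R₀ = 0.79 × (0.81 × 24) = 0.79 × 19.4400 = 15.3576
Higher: breed at age 12 (20.6980).

20.70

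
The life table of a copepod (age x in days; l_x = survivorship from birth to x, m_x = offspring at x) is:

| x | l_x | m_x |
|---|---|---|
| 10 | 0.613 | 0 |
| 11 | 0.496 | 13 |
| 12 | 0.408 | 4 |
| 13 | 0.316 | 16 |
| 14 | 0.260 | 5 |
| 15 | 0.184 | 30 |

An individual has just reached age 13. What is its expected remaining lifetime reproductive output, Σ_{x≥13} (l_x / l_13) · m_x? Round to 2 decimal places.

l_13 = 0.316. Conditional survival from age 13 to x is l_x / l_13.
  x=13: (0.316/0.316) × 16 = 16.0000
  x=14: (0.260/0.316) × 5 = 4.1139
  x=15: (0.184/0.316) × 30 = 17.4684
Sum = 16.0000 + 4.1139 + 17.4684 = 37.5823

37.58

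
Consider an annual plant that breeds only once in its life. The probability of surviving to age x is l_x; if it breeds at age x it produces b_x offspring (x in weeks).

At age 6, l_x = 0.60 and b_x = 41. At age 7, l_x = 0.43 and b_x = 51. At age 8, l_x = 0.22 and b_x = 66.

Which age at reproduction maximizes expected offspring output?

Expected offspring if breeding at age x = l_x × b_x:
  age 6: 0.60 × 41 = 24.600
  age 7: 0.43 × 51 = 21.930
  age 8: 0.22 × 66 = 14.520
Maximum at age 6 (24.600).

6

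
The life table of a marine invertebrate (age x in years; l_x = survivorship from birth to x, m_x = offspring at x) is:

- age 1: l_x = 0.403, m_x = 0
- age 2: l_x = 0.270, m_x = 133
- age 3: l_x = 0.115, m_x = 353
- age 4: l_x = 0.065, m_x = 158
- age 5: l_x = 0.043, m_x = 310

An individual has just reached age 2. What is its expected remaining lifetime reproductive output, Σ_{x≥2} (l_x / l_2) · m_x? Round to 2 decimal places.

370.76

l_2 = 0.270. Conditional survival from age 2 to x is l_x / l_2.
  x=2: (0.270/0.270) × 133 = 133.0000
  x=3: (0.115/0.270) × 353 = 150.3519
  x=4: (0.065/0.270) × 158 = 38.0370
  x=5: (0.043/0.270) × 310 = 49.3704
Sum = 133.0000 + 150.3519 + 38.0370 + 49.3704 = 370.7593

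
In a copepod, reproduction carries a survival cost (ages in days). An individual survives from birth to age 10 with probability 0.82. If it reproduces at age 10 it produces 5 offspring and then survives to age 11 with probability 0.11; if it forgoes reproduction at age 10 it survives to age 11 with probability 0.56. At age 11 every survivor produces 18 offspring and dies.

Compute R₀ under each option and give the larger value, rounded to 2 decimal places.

breed at age 10: R₀ = 0.82 × (5 + 0.11 × 18) = 0.82 × 6.9800 = 5.7236
delay to age 11: R₀ = 0.82 × (0.56 × 18) = 0.82 × 10.0800 = 8.2656
Higher: delay to age 11 (8.2656).

8.27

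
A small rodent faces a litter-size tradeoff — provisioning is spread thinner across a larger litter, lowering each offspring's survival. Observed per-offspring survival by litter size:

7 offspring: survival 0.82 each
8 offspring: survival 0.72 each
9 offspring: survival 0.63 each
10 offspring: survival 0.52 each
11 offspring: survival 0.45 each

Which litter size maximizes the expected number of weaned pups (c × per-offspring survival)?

Expected weaned pups = c × s(c):
  c=7: 7 × 0.82 = 5.740
  c=8: 8 × 0.72 = 5.760
  c=9: 9 × 0.63 = 5.670
  c=10: 10 × 0.52 = 5.200
  c=11: 11 × 0.45 = 4.950
Maximum at c = 8 (5.760 weaned pups).

8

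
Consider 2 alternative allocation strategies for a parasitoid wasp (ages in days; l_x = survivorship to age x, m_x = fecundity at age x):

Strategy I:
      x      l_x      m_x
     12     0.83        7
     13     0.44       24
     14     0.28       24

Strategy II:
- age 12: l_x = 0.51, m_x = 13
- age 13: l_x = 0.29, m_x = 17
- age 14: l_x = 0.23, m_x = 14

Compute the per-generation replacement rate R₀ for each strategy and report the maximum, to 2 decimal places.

23.09

Strategy I: R₀ = 0.83×7 + 0.44×24 + 0.28×24 = 23.0900
Strategy II: R₀ = 0.51×13 + 0.29×17 + 0.23×14 = 14.7800
Highest R₀: strategy I with 23.0900.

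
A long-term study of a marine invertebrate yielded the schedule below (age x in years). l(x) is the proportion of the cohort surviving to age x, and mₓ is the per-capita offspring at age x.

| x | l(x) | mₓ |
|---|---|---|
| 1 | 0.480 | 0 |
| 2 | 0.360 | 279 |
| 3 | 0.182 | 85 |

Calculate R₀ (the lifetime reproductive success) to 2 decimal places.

R₀ = Σ l(x) mₓ:
  age 1: 0.480 × 0 = 0.0000
  age 2: 0.360 × 279 = 100.4400
  age 3: 0.182 × 85 = 15.4700
R₀ = 0.0000 + 100.4400 + 15.4700 = 115.9100

115.91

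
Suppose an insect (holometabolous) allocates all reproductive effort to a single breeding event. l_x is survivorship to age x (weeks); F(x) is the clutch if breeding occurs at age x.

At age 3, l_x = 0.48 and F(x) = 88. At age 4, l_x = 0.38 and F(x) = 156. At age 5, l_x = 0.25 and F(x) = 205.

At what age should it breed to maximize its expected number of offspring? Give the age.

Expected offspring if breeding at age x = l_x × F(x):
  age 3: 0.48 × 88 = 42.240
  age 4: 0.38 × 156 = 59.280
  age 5: 0.25 × 205 = 51.250
Maximum at age 4 (59.280).

4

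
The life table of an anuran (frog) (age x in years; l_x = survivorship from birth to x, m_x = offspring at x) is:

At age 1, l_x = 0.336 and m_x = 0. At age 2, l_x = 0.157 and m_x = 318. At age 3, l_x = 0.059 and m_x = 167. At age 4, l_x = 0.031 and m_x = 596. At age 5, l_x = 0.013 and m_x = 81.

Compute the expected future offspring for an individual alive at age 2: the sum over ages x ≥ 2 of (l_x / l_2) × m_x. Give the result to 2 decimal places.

l_2 = 0.157. Conditional survival from age 2 to x is l_x / l_2.
  x=2: (0.157/0.157) × 318 = 318.0000
  x=3: (0.059/0.157) × 167 = 62.7580
  x=4: (0.031/0.157) × 596 = 117.6815
  x=5: (0.013/0.157) × 81 = 6.7070
Sum = 318.0000 + 62.7580 + 117.6815 + 6.7070 = 505.1465

505.15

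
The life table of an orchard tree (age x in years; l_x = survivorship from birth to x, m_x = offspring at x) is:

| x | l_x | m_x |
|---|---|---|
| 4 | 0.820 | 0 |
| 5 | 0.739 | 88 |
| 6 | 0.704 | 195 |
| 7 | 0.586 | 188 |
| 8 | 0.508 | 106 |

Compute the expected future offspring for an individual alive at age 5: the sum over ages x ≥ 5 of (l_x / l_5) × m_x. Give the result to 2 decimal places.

495.71

l_5 = 0.739. Conditional survival from age 5 to x is l_x / l_5.
  x=5: (0.739/0.739) × 88 = 88.0000
  x=6: (0.704/0.739) × 195 = 185.7645
  x=7: (0.586/0.739) × 188 = 149.0771
  x=8: (0.508/0.739) × 106 = 72.8660
Sum = 88.0000 + 185.7645 + 149.0771 + 72.8660 = 495.7077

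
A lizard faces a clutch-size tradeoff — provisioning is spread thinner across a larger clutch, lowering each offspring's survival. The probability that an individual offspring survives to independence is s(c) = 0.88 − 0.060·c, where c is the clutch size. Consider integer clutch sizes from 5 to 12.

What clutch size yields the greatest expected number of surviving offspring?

7

Expected surviving offspring = c × s(c):
  c=5: 5 × 0.580 = 2.900
  c=6: 6 × 0.520 = 3.120
  c=7: 7 × 0.460 = 3.220
  c=8: 8 × 0.400 = 3.200
  c=9: 9 × 0.340 = 3.060
  c=10: 10 × 0.280 = 2.800
  c=11: 11 × 0.220 = 2.420
  c=12: 12 × 0.160 = 1.920
Maximum at c = 7 (3.220 surviving offspring).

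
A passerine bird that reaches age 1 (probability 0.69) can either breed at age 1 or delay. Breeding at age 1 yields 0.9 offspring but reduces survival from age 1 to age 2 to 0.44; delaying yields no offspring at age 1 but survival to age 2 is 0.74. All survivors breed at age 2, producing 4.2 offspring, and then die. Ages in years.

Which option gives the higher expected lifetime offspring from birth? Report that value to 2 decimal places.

breed at age 1: R₀ = 0.69 × (0.9 + 0.44 × 4.2) = 0.69 × 2.7480 = 1.8961
delay to age 2: R₀ = 0.69 × (0.74 × 4.2) = 0.69 × 3.1080 = 2.1445
Higher: delay to age 2 (2.1445).

2.14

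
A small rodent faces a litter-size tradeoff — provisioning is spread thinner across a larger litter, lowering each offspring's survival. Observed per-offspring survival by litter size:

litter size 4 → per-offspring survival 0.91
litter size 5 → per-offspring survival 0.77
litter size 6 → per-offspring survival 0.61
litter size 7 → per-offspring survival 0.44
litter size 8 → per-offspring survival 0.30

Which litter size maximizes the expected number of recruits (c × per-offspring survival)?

Expected recruits = c × s(c):
  c=4: 4 × 0.91 = 3.640
  c=5: 5 × 0.77 = 3.850
  c=6: 6 × 0.61 = 3.660
  c=7: 7 × 0.44 = 3.080
  c=8: 8 × 0.30 = 2.400
Maximum at c = 5 (3.850 recruits).

5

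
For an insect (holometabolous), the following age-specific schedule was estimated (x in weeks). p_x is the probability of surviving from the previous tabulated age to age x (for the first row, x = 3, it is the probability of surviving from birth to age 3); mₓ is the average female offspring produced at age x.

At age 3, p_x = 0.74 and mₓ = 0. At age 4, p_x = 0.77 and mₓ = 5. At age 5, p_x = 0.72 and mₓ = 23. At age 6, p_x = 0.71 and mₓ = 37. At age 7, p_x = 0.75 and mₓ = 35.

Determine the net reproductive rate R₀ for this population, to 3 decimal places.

30.708

Survivorship from birth: l_x = p_3·p_4·…·p_x.
  l_3 = 0.74000
  l_4 = 0.56980
  l_5 = 0.41026
  l_6 = 0.29128
  l_7 = 0.21846
R₀ = Σ l_x mₓ:
  age 3: 0.74000 × 0 = 0.0000
  age 4: 0.56980 × 5 = 2.8490
  age 5: 0.41026 × 23 = 9.4360
  age 6: 0.29128 × 37 = 10.7774
  age 7: 0.21846 × 35 = 7.6461
R₀ = 0.0000 + 2.8490 + 9.4360 + 10.7774 + 7.6461 = 30.7084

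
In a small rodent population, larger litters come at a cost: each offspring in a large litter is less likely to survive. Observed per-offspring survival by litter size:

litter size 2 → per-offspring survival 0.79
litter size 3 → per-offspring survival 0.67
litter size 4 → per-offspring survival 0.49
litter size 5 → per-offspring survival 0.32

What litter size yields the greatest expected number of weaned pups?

3

Expected weaned pups = c × s(c):
  c=2: 2 × 0.79 = 1.580
  c=3: 3 × 0.67 = 2.010
  c=4: 4 × 0.49 = 1.960
  c=5: 5 × 0.32 = 1.600
Maximum at c = 3 (2.010 weaned pups).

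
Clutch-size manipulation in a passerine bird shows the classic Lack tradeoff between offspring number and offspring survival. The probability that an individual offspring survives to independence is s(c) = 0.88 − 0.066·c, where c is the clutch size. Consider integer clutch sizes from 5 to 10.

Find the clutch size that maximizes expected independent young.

Expected independent young = c × s(c):
  c=5: 5 × 0.550 = 2.750
  c=6: 6 × 0.484 = 2.904
  c=7: 7 × 0.418 = 2.926
  c=8: 8 × 0.352 = 2.816
  c=9: 9 × 0.286 = 2.574
  c=10: 10 × 0.220 = 2.200
Maximum at c = 7 (2.926 independent young).

7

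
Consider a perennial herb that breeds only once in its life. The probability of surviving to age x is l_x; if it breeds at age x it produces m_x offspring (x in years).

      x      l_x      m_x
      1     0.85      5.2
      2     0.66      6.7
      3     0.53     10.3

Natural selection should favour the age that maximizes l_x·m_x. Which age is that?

Expected offspring if breeding at age x = l_x × m_x:
  age 1: 0.85 × 5.2 = 4.420
  age 2: 0.66 × 6.7 = 4.422
  age 3: 0.53 × 10.3 = 5.459
Maximum at age 3 (5.459).

3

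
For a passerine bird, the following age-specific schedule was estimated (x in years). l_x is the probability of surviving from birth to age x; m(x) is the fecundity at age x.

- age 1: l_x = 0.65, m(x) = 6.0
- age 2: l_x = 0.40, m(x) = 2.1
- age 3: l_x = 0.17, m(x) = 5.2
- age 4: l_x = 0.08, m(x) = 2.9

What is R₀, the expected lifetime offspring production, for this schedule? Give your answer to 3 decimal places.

5.856

R₀ = Σ l_x m(x):
  age 1: 0.65 × 6.0 = 3.9000
  age 2: 0.40 × 2.1 = 0.8400
  age 3: 0.17 × 5.2 = 0.8840
  age 4: 0.08 × 2.9 = 0.2320
R₀ = 3.9000 + 0.8400 + 0.8840 + 0.2320 = 5.8560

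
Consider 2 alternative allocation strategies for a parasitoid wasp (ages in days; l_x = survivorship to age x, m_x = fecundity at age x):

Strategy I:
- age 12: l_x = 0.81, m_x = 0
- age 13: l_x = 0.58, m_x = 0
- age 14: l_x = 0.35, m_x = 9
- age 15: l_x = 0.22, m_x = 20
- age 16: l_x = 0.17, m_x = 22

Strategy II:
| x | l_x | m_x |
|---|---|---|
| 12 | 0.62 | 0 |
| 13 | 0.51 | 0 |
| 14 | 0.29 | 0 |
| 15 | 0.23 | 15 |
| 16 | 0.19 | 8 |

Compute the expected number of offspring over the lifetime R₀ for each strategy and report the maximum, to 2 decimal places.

11.29

Strategy I: R₀ = 0.81×0 + 0.58×0 + 0.35×9 + 0.22×20 + 0.17×22 = 11.2900
Strategy II: R₀ = 0.62×0 + 0.51×0 + 0.29×0 + 0.23×15 + 0.19×8 = 4.9700
Highest R₀: strategy I with 11.2900.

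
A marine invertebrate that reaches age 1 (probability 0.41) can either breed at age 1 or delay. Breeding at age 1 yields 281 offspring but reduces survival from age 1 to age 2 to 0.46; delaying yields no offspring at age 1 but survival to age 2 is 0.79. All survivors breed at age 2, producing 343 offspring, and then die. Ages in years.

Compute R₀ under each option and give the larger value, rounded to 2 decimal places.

179.90

breed at age 1: R₀ = 0.41 × (281 + 0.46 × 343) = 0.41 × 438.7800 = 179.8998
delay to age 2: R₀ = 0.41 × (0.79 × 343) = 0.41 × 270.9700 = 111.0977
Higher: breed at age 1 (179.8998).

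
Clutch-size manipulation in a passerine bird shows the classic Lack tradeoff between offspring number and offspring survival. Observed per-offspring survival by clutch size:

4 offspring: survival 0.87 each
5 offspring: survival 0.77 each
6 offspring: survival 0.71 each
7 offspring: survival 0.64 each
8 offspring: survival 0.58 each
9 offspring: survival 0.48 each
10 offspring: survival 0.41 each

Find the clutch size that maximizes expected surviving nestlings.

8

Expected surviving nestlings = c × s(c):
  c=4: 4 × 0.87 = 3.480
  c=5: 5 × 0.77 = 3.850
  c=6: 6 × 0.71 = 4.260
  c=7: 7 × 0.64 = 4.480
  c=8: 8 × 0.58 = 4.640
  c=9: 9 × 0.48 = 4.320
  c=10: 10 × 0.41 = 4.100
Maximum at c = 8 (4.640 surviving nestlings).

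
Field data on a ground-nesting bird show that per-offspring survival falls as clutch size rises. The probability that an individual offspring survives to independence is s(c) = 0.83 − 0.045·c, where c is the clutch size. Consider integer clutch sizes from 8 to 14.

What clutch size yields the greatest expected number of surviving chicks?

Expected surviving chicks = c × s(c):
  c=8: 8 × 0.470 = 3.760
  c=9: 9 × 0.425 = 3.825
  c=10: 10 × 0.380 = 3.800
  c=11: 11 × 0.335 = 3.685
  c=12: 12 × 0.290 = 3.480
  c=13: 13 × 0.245 = 3.185
  c=14: 14 × 0.200 = 2.800
Maximum at c = 9 (3.825 surviving chicks).

9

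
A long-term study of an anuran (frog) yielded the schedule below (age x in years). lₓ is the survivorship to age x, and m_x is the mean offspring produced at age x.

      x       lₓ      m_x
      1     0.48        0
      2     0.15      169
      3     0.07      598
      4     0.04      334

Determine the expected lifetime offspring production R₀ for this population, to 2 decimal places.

R₀ = Σ lₓ m_x:
  age 1: 0.48 × 0 = 0.0000
  age 2: 0.15 × 169 = 25.3500
  age 3: 0.07 × 598 = 41.8600
  age 4: 0.04 × 334 = 13.3600
R₀ = 0.0000 + 25.3500 + 41.8600 + 13.3600 = 80.5700

80.57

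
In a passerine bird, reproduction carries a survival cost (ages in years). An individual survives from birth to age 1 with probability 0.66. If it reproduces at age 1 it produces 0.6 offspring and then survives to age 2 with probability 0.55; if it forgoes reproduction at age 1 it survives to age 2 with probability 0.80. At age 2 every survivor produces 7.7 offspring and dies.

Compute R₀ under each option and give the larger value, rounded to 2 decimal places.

4.07

breed at age 1: R₀ = 0.66 × (0.6 + 0.55 × 7.7) = 0.66 × 4.8350 = 3.1911
delay to age 2: R₀ = 0.66 × (0.80 × 7.7) = 0.66 × 6.1600 = 4.0656
Higher: delay to age 2 (4.0656).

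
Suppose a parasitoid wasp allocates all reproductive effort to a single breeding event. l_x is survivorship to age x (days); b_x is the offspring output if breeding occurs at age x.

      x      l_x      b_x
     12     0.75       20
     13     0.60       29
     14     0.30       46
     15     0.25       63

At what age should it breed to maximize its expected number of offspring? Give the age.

Expected offspring if breeding at age x = l_x × b_x:
  age 12: 0.75 × 20 = 15.000
  age 13: 0.60 × 29 = 17.400
  age 14: 0.30 × 46 = 13.800
  age 15: 0.25 × 63 = 15.750
Maximum at age 13 (17.400).

13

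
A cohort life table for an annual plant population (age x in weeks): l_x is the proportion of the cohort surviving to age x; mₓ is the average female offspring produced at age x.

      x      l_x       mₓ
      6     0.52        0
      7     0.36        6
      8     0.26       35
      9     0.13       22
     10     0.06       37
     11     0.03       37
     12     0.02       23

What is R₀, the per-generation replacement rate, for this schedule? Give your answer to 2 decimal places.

17.91

R₀ = Σ l_x mₓ:
  age 6: 0.52 × 0 = 0.0000
  age 7: 0.36 × 6 = 2.1600
  age 8: 0.26 × 35 = 9.1000
  age 9: 0.13 × 22 = 2.8600
  age 10: 0.06 × 37 = 2.2200
  age 11: 0.03 × 37 = 1.1100
  age 12: 0.02 × 23 = 0.4600
R₀ = 0.0000 + 2.1600 + 9.1000 + 2.8600 + 2.2200 + 1.1100 + 0.4600 = 17.9100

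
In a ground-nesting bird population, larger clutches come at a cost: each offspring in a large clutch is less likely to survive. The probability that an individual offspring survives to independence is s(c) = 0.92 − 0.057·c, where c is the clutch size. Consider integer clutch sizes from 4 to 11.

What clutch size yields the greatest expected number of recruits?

8

Expected recruits = c × s(c):
  c=4: 4 × 0.692 = 2.768
  c=5: 5 × 0.635 = 3.175
  c=6: 6 × 0.578 = 3.468
  c=7: 7 × 0.521 = 3.647
  c=8: 8 × 0.464 = 3.712
  c=9: 9 × 0.407 = 3.663
  c=10: 10 × 0.350 = 3.500
  c=11: 11 × 0.293 = 3.223
Maximum at c = 8 (3.712 recruits).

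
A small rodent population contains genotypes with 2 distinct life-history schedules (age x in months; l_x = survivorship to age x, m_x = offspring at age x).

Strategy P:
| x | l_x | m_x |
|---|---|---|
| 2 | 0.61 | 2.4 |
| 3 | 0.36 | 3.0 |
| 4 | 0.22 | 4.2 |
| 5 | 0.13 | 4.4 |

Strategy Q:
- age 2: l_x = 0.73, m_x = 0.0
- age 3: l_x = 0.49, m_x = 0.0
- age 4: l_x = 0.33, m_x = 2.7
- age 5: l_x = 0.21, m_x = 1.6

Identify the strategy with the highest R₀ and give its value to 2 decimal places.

4.04

Strategy P: R₀ = 0.61×2.4 + 0.36×3.0 + 0.22×4.2 + 0.13×4.4 = 4.0400
Strategy Q: R₀ = 0.73×0.0 + 0.49×0.0 + 0.33×2.7 + 0.21×1.6 = 1.2270
Highest R₀: strategy P with 4.0400.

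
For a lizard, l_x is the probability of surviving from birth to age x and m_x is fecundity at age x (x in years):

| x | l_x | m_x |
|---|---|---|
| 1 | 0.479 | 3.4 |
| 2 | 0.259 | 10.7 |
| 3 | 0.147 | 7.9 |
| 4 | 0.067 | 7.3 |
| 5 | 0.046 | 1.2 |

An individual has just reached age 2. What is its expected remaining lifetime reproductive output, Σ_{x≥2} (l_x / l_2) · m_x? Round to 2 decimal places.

17.29

l_2 = 0.259. Conditional survival from age 2 to x is l_x / l_2.
  x=2: (0.259/0.259) × 10.7 = 10.7000
  x=3: (0.147/0.259) × 7.9 = 4.4838
  x=4: (0.067/0.259) × 7.3 = 1.8884
  x=5: (0.046/0.259) × 1.2 = 0.2131
Sum = 10.7000 + 4.4838 + 1.8884 + 0.2131 = 17.2853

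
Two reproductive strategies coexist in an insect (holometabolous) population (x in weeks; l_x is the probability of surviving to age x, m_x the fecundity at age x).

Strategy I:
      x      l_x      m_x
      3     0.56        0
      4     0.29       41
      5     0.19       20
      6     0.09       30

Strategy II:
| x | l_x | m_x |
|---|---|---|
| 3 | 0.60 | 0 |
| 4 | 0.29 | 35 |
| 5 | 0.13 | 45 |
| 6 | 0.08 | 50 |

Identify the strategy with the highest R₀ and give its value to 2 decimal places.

Strategy I: R₀ = 0.56×0 + 0.29×41 + 0.19×20 + 0.09×30 = 18.3900
Strategy II: R₀ = 0.60×0 + 0.29×35 + 0.13×45 + 0.08×50 = 20.0000
Highest R₀: strategy II with 20.0000.

20.00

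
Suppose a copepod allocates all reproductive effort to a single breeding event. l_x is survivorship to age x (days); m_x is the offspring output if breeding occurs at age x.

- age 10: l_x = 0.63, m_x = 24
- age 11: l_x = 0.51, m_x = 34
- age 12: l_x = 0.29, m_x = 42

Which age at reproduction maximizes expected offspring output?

Expected offspring if breeding at age x = l_x × m_x:
  age 10: 0.63 × 24 = 15.120
  age 11: 0.51 × 34 = 17.340
  age 12: 0.29 × 42 = 12.180
Maximum at age 11 (17.340).

11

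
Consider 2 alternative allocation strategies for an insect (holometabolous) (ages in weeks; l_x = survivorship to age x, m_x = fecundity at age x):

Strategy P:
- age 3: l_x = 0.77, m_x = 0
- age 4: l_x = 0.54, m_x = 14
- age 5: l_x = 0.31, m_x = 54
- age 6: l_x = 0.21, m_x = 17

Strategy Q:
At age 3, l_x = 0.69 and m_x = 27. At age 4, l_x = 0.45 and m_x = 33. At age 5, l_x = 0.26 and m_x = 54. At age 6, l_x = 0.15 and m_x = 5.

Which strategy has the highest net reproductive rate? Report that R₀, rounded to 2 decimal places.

48.27

Strategy P: R₀ = 0.77×0 + 0.54×14 + 0.31×54 + 0.21×17 = 27.8700
Strategy Q: R₀ = 0.69×27 + 0.45×33 + 0.26×54 + 0.15×5 = 48.2700
Highest R₀: strategy Q with 48.2700.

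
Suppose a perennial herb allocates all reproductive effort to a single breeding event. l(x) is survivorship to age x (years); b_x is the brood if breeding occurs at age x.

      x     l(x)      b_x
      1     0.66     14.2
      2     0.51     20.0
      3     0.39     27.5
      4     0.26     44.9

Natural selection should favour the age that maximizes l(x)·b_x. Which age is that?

Expected offspring if breeding at age x = l(x) × b_x:
  age 1: 0.66 × 14.2 = 9.372
  age 2: 0.51 × 20.0 = 10.200
  age 3: 0.39 × 27.5 = 10.725
  age 4: 0.26 × 44.9 = 11.674
Maximum at age 4 (11.674).

4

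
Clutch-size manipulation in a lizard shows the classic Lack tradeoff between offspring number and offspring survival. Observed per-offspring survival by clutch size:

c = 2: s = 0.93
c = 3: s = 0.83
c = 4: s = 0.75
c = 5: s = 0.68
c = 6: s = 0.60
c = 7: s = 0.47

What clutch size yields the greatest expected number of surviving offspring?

6

Expected surviving offspring = c × s(c):
  c=2: 2 × 0.93 = 1.860
  c=3: 3 × 0.83 = 2.490
  c=4: 4 × 0.75 = 3.000
  c=5: 5 × 0.68 = 3.400
  c=6: 6 × 0.60 = 3.600
  c=7: 7 × 0.47 = 3.290
Maximum at c = 6 (3.600 surviving offspring).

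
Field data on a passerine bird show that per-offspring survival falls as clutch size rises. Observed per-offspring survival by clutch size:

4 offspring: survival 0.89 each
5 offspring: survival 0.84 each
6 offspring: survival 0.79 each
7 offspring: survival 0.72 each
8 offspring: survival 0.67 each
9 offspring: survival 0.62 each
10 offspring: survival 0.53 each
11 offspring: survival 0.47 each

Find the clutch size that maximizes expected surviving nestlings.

Expected surviving nestlings = c × s(c):
  c=4: 4 × 0.89 = 3.560
  c=5: 5 × 0.84 = 4.200
  c=6: 6 × 0.79 = 4.740
  c=7: 7 × 0.72 = 5.040
  c=8: 8 × 0.67 = 5.360
  c=9: 9 × 0.62 = 5.580
  c=10: 10 × 0.53 = 5.300
  c=11: 11 × 0.47 = 5.170
Maximum at c = 9 (5.580 surviving nestlings).

9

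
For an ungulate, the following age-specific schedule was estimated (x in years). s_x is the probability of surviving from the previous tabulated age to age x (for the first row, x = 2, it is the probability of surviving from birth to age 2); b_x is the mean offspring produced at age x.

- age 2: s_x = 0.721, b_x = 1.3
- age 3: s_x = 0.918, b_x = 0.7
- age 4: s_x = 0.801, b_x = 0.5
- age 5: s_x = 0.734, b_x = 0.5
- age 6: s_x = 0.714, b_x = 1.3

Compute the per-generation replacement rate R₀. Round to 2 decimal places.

2.22

Survivorship from birth: l_x = s_2·s_3·…·s_x.
  l_2 = 0.72100
  l_3 = 0.66188
  l_4 = 0.53016
  l_5 = 0.38914
  l_6 = 0.27785
R₀ = Σ l_x b_x:
  age 2: 0.72100 × 1.3 = 0.9373
  age 3: 0.66188 × 0.7 = 0.4633
  age 4: 0.53016 × 0.5 = 0.2651
  age 5: 0.38914 × 0.5 = 0.1946
  age 6: 0.27785 × 1.3 = 0.3612
R₀ = 0.9373 + 0.4633 + 0.2651 + 0.1946 + 0.3612 = 2.2215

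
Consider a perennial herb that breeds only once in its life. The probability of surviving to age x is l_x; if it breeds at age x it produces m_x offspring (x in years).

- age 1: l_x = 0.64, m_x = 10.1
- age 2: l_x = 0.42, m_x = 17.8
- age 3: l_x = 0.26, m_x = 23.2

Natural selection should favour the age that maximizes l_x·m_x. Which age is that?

Expected offspring if breeding at age x = l_x × m_x:
  age 1: 0.64 × 10.1 = 6.464
  age 2: 0.42 × 17.8 = 7.476
  age 3: 0.26 × 23.2 = 6.032
Maximum at age 2 (7.476).

2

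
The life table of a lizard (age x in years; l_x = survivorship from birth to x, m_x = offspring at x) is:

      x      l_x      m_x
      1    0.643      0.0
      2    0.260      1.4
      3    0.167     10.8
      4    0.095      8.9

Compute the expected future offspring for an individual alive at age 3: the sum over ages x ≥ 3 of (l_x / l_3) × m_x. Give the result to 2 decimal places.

l_3 = 0.167. Conditional survival from age 3 to x is l_x / l_3.
  x=3: (0.167/0.167) × 10.8 = 10.8000
  x=4: (0.095/0.167) × 8.9 = 5.0629
Sum = 10.8000 + 5.0629 = 15.8629

15.86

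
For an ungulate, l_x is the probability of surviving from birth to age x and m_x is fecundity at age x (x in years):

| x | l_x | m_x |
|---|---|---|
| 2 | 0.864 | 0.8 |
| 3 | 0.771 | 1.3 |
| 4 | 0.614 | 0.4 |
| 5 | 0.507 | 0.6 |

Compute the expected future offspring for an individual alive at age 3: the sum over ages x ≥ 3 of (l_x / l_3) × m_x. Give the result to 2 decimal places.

l_3 = 0.771. Conditional survival from age 3 to x is l_x / l_3.
  x=3: (0.771/0.771) × 1.3 = 1.3000
  x=4: (0.614/0.771) × 0.4 = 0.3185
  x=5: (0.507/0.771) × 0.6 = 0.3946
Sum = 1.3000 + 0.3185 + 0.3946 = 2.0131

2.01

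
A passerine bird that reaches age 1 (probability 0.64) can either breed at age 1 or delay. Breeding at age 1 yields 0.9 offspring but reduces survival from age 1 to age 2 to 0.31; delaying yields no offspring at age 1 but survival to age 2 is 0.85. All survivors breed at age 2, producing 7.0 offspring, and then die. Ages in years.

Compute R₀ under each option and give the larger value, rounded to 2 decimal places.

breed at age 1: R₀ = 0.64 × (0.9 + 0.31 × 7.0) = 0.64 × 3.0700 = 1.9648
delay to age 2: R₀ = 0.64 × (0.85 × 7.0) = 0.64 × 5.9500 = 3.8080
Higher: delay to age 2 (3.8080).

3.81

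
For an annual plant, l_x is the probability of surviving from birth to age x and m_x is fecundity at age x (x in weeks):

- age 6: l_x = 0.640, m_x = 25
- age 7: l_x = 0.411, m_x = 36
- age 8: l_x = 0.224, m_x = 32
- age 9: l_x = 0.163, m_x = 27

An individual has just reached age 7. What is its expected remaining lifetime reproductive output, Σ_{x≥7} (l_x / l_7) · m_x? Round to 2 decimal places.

64.15

l_7 = 0.411. Conditional survival from age 7 to x is l_x / l_7.
  x=7: (0.411/0.411) × 36 = 36.0000
  x=8: (0.224/0.411) × 32 = 17.4404
  x=9: (0.163/0.411) × 27 = 10.7080
Sum = 36.0000 + 17.4404 + 10.7080 = 64.1484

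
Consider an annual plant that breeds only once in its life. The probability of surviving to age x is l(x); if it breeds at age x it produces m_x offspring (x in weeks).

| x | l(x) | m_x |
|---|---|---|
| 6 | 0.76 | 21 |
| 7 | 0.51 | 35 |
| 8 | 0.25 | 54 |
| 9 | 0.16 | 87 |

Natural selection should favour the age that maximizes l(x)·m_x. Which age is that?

7

Expected offspring if breeding at age x = l(x) × m_x:
  age 6: 0.76 × 21 = 15.960
  age 7: 0.51 × 35 = 17.850
  age 8: 0.25 × 54 = 13.500
  age 9: 0.16 × 87 = 13.920
Maximum at age 7 (17.850).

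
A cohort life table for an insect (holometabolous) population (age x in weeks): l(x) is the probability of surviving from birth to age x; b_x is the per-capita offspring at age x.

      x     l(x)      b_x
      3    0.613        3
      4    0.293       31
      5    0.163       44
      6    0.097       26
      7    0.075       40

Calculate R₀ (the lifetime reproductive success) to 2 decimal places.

R₀ = Σ l(x) b_x:
  age 3: 0.613 × 3 = 1.8390
  age 4: 0.293 × 31 = 9.0830
  age 5: 0.163 × 44 = 7.1720
  age 6: 0.097 × 26 = 2.5220
  age 7: 0.075 × 40 = 3.0000
R₀ = 1.8390 + 9.0830 + 7.1720 + 2.5220 + 3.0000 = 23.6160

23.62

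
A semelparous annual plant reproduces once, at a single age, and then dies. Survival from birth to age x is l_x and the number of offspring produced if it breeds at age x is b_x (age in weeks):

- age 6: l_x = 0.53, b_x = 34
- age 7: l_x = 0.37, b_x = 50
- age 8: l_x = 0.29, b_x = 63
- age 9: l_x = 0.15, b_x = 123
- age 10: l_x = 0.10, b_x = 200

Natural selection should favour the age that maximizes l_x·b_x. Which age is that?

Expected offspring if breeding at age x = l_x × b_x:
  age 6: 0.53 × 34 = 18.020
  age 7: 0.37 × 50 = 18.500
  age 8: 0.29 × 63 = 18.270
  age 9: 0.15 × 123 = 18.450
  age 10: 0.10 × 200 = 20.000
Maximum at age 10 (20.000).

10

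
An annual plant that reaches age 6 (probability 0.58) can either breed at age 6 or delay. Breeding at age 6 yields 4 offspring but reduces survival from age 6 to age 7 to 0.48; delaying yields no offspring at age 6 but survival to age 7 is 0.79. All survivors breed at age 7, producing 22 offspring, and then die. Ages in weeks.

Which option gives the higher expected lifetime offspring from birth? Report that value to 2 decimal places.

breed at age 6: R₀ = 0.58 × (4 + 0.48 × 22) = 0.58 × 14.5600 = 8.4448
delay to age 7: R₀ = 0.58 × (0.79 × 22) = 0.58 × 17.3800 = 10.0804
Higher: delay to age 7 (10.0804).

10.08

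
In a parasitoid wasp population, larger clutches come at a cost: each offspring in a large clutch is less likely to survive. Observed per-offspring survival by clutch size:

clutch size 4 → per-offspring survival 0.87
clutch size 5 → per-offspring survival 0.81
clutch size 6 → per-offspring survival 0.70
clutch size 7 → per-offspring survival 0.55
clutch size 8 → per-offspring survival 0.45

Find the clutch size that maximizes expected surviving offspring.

Expected surviving offspring = c × s(c):
  c=4: 4 × 0.87 = 3.480
  c=5: 5 × 0.81 = 4.050
  c=6: 6 × 0.70 = 4.200
  c=7: 7 × 0.55 = 3.850
  c=8: 8 × 0.45 = 3.600
Maximum at c = 6 (4.200 surviving offspring).

6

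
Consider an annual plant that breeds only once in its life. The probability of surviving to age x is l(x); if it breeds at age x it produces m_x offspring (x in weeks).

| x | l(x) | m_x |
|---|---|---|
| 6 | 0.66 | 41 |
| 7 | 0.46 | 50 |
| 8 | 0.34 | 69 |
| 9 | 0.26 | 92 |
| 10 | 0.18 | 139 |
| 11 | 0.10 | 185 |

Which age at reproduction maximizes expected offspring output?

Expected offspring if breeding at age x = l(x) × m_x:
  age 6: 0.66 × 41 = 27.060
  age 7: 0.46 × 50 = 23.000
  age 8: 0.34 × 69 = 23.460
  age 9: 0.26 × 92 = 23.920
  age 10: 0.18 × 139 = 25.020
  age 11: 0.10 × 185 = 18.500
Maximum at age 6 (27.060).

6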